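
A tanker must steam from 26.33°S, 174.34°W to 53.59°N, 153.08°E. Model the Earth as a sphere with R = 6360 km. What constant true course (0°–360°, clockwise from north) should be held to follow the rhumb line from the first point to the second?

Δψ = ln[tan(π/4+φ₂/2)/tan(π/4+φ₁/2)] = +1.5887
Δλ = -0.5686 rad (taken the short way round)
course = atan2(Δλ, Δψ) = 340.31°

340.3°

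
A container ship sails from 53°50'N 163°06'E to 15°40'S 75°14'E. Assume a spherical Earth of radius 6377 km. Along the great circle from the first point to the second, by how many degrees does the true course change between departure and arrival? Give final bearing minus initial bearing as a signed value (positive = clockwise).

-42.0°

At departure: θ₁ = atan2(sin Δλ cos φ₂, cos φ₁ sin φ₂ − sin φ₁ cos φ₂ cos Δλ) = 258.93°
At arrival: θ₂ = atan2(sin Δλ cos φ₁, −cos φ₂ sin φ₁ + sin φ₂ cos φ₁ cos Δλ) = 216.98°
Δθ = θ₂ − θ₁ = -42.0°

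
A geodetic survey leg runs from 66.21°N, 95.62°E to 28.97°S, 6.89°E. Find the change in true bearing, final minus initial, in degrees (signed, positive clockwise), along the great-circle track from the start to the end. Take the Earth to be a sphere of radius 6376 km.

-49.7°

At departure: θ₁ = atan2(sin Δλ cos φ₂, cos φ₁ sin φ₂ − sin φ₁ cos φ₂ cos Δλ) = 256.31°
At arrival: θ₂ = atan2(sin Δλ cos φ₁, −cos φ₂ sin φ₁ + sin φ₂ cos φ₁ cos Δλ) = 206.61°
Δθ = θ₂ − θ₁ = -49.7°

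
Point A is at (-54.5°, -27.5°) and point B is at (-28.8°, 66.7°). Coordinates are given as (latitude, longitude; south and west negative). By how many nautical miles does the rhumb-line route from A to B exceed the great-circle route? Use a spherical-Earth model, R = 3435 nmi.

Great circle: cos σ = sin φ₁ sin φ₂ + cos φ₁ cos φ₂ cos Δλ,  σ = 1.2080 rad → d_gc = 4149.3 nmi
Rhumb line: Δψ = +0.6138, q = Δφ/Δψ = 0.7307, d_rh = R√(Δφ²+q²Δλ²) = 4405.0 nmi
Excess = 4405.0 − 4149.3 = 255.7 ≈ 256 nmi

256 nmi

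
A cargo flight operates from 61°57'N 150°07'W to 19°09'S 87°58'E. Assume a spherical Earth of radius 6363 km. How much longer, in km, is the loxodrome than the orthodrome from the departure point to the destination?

Great circle: cos σ = sin φ₁ sin φ₂ + cos φ₁ cos φ₂ cos Δλ,  σ = 2.1228 rad → d_gc = 13507.1 km
Rhumb line: Δψ = -1.7278, q = Δφ/Δψ = 0.8192, d_rh = R√(Δφ²+q²Δλ²) = 14288.3 km
Excess = 14288.3 − 13507.1 = 781.2 ≈ 781 km

781 km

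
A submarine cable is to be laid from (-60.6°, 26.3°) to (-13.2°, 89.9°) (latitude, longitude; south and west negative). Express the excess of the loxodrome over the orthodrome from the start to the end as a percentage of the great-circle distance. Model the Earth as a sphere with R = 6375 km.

Great circle: σ = 1.1468 rad → d_gc = Rσ = 7310.6 km
Rhumb: Δφ = +0.8273, Δλ = +1.1100, Δψ = +1.1056, q = Δφ/Δψ = 0.7482 → d_rh = R√(Δφ²+q²Δλ²) = 7473.3 km
Excess = (7473.3 − 7310.6) / 7310.6 = 162.7 / 7310.6 = 2.23% ≈ 2.2%

2.2%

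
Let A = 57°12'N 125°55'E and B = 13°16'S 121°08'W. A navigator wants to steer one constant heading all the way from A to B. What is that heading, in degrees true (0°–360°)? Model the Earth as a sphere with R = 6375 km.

Δψ = ln[tan(π/4+φ₂/2)/tan(π/4+φ₁/2)] = -1.4567
Δλ = +1.9713 rad (taken the short way round)
course = atan2(Δλ, Δψ) = 126.46°

126.5°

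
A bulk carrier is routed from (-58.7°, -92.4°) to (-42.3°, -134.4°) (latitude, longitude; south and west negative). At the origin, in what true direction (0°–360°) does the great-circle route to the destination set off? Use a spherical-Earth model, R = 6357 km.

N = sin Δλ·cos φ₂ = -0.4949;  D = cos φ₁ sin φ₂ − sin φ₁ cos φ₂ cos Δλ = +0.1200
initial course = atan2(N, D) = 283.63°

283.6°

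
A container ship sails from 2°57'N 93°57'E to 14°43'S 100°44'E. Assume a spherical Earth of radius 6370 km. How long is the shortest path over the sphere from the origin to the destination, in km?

cos σ = sin φ₁ sin φ₂ + cos φ₁ cos φ₂ cos Δλ
      = sin(2.95°)sin(-14.72°) + cos(2.95°)cos(-14.72°)cos(6.78°) = 0.9461
σ = 18.902° → d = Rσ = 6370·0.32989 = 2101 km

2101 km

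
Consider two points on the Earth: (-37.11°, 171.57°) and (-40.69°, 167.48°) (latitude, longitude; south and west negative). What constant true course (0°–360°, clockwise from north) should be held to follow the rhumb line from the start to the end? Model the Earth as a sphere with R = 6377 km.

Δψ = ln[tan(π/4+φ₂/2)/tan(π/4+φ₁/2)] = -0.0803
Δλ = -0.0714 rad (taken the short way round)
course = atan2(Δλ, Δψ) = 221.63°

221.6°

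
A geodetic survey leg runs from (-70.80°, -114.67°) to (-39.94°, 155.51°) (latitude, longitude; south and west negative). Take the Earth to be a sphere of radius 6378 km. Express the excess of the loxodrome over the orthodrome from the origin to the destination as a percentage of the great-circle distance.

7.9%

Great circle: σ = 0.9184 rad → d_gc = Rσ = 5857.8 km
Rhumb: Δφ = +0.5386, Δλ = -1.5677, Δψ = +1.0155, q = Δφ/Δψ = 0.5304 → d_rh = R√(Δφ²+q²Δλ²) = 6318.5 km
Excess = (6318.5 − 5857.8) / 5857.8 = 460.7 / 5857.8 = 7.86% ≈ 7.9%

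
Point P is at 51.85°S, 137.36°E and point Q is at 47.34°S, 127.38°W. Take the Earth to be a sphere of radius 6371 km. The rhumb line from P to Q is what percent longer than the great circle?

7.9%

Great circle: σ = 1.0004 rad → d_gc = Rσ = 6373.8 km
Rhumb: Δφ = +0.0787, Δλ = +1.6626, Δψ = +0.1216, q = Δφ/Δψ = 0.6476 → d_rh = R√(Δφ²+q²Δλ²) = 6877.5 km
Excess = (6877.5 − 6373.8) / 6373.8 = 503.7 / 6373.8 = 7.90% ≈ 7.9%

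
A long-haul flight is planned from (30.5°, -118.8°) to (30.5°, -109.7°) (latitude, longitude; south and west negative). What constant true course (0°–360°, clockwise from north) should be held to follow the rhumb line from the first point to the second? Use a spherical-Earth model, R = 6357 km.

Δψ = ln[tan(π/4+φ₂/2)/tan(π/4+φ₁/2)] = +0.0000
Δλ = +0.1588 rad (taken the short way round)
course = atan2(Δλ, Δψ) = 90.00°

90.0°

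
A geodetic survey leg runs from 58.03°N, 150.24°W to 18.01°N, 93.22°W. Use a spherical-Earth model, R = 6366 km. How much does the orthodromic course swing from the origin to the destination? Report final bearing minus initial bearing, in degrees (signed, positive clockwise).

At departure: θ₁ = atan2(sin Δλ cos φ₂, cos φ₁ sin φ₂ − sin φ₁ cos φ₂ cos Δλ) = 109.05°
At arrival: θ₂ = atan2(sin Δλ cos φ₁, −cos φ₂ sin φ₁ + sin φ₂ cos φ₁ cos Δλ) = 148.25°
Δθ = θ₂ − θ₁ = +39.2°

+39.2°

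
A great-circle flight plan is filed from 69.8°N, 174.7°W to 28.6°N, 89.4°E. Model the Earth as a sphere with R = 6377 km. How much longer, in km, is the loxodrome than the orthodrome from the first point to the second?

586 km

Great circle: cos σ = sin φ₁ sin φ₂ + cos φ₁ cos φ₂ cos Δλ,  σ = 1.1395 rad → d_gc = 7266.33 km
Rhumb line: Δψ = -1.2040, q = Δφ/Δψ = 0.5973, d_rh = R√(Δφ²+q²Δλ²) = 7852.77 km
Excess = 7852.77 − 7266.33 = 586.44 ≈ 586 km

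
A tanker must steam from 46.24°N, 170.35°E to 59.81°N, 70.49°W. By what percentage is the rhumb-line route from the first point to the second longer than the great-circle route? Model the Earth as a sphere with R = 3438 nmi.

14.7%

Great circle: σ = 1.0986 rad → d_gc = Rσ = 3777.1 nmi
Rhumb: Δφ = +0.2368, Δλ = +2.0797, Δψ = +0.3980, q = Δφ/Δψ = 0.5950 → d_rh = R√(Δφ²+q²Δλ²) = 4331.8 nmi
Excess = (4331.8 − 3777.1) / 3777.1 = 554.7 / 3777.1 = 14.69% ≈ 14.7%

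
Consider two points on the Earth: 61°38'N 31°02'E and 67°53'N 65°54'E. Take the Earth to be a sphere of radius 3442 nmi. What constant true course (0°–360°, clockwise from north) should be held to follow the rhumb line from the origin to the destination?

Δψ = ln[tan(π/4+φ₂/2)/tan(π/4+φ₁/2)] = +0.2571
Δλ = +0.6085 rad (taken the short way round)
course = atan2(Δλ, Δψ) = 67.10°

67.1°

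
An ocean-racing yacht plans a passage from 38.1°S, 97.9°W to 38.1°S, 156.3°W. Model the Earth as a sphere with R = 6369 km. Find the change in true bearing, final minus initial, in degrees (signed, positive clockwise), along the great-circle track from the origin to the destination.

+38.1°

Initial bearing θ₁ = atan2(sin Δλ cos φ₂, cos φ₁ sin φ₂ − sin φ₁ cos φ₂ cos Δλ) = 250.97°
Final bearing θ₂ = (initial bearing from the destination back to the start) + 180° = 289.03°
Δθ = θ₂ − θ₁ = +38.1°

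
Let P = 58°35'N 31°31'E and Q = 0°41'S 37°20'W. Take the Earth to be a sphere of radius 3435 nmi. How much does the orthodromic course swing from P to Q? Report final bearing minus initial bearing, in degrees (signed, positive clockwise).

At departure: θ₁ = atan2(sin Δλ cos φ₂, cos φ₁ sin φ₂ − sin φ₁ cos φ₂ cos Δλ) = 251.39°
At arrival: θ₂ = atan2(sin Δλ cos φ₁, −cos φ₂ sin φ₁ + sin φ₂ cos φ₁ cos Δλ) = 209.61°
Δθ = θ₂ − θ₁ = -41.8°

-41.8°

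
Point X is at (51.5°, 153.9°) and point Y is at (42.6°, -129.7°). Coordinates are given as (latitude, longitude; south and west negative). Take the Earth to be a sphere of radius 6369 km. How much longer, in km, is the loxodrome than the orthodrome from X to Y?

249 km

Great circle: cos σ = sin φ₁ sin φ₂ + cos φ₁ cos φ₂ cos Δλ,  σ = 0.8796 rad → d_gc = 5602.02 km
Rhumb line: Δψ = -0.2287, q = Δφ/Δψ = 0.6791, d_rh = R√(Δφ²+q²Δλ²) = 5851.47 km
Excess = 5851.47 − 5602.02 = 249.45 ≈ 249 km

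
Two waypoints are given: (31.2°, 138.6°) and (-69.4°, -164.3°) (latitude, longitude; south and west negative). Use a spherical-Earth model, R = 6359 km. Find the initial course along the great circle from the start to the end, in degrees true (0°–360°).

161.8°

θ = atan2( sin Δλ·cos φ₂ ,  cos φ₁ sin φ₂ − sin φ₁ cos φ₂ cos Δλ )
  = atan2(+0.2954, -0.8997) = 161.82°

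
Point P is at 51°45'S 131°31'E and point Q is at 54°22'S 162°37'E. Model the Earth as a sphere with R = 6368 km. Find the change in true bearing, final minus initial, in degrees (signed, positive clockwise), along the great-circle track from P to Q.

Initial bearing θ₁ = atan2(sin Δλ cos φ₂, cos φ₁ sin φ₂ − sin φ₁ cos φ₂ cos Δλ) = 110.32°
Final bearing θ₂ = (initial bearing from the destination back to the start) + 180° = 85.23°
Δθ = θ₂ − θ₁ = -25.1°

-25.1°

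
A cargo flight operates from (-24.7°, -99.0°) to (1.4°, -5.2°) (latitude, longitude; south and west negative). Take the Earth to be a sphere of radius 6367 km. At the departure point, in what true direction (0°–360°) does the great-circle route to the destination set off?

θ = atan2( sin Δλ·cos φ₂ ,  cos φ₁ sin φ₂ − sin φ₁ cos φ₂ cos Δλ )
  = atan2(+0.9975, -0.0055) = 90.32°

90.3°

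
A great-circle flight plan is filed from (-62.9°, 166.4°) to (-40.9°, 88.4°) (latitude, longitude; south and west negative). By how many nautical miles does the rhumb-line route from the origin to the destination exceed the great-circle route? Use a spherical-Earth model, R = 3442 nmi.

158 nmi

Great circle: cos σ = sin φ₁ sin φ₂ + cos φ₁ cos φ₂ cos Δλ,  σ = 0.8573 rad → d_gc = 2951.0 nmi
Rhumb line: Δψ = +0.6394, q = Δφ/Δψ = 0.6005, d_rh = R√(Δφ²+q²Δλ²) = 3108.8 nmi
Excess = 3108.8 − 2951.0 = 157.8 ≈ 158 nmi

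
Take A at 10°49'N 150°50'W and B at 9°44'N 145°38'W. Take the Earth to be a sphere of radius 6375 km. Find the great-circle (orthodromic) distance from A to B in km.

cos σ = sin φ₁ sin φ₂ + cos φ₁ cos φ₂ cos Δλ
      = sin(10.82°)sin(9.73°) + cos(10.82°)cos(9.73°)cos(5.20°) = 0.9958
σ = 5.230° → d = Rσ = 6375·0.09128 = 582 km

582 km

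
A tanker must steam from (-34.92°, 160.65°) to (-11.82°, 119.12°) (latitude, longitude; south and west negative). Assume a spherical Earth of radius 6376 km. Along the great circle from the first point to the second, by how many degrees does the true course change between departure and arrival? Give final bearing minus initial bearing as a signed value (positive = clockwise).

+17.5°

At departure: θ₁ = atan2(sin Δλ cos φ₂, cos φ₁ sin φ₂ − sin φ₁ cos φ₂ cos Δλ) = 291.18°
At arrival: θ₂ = atan2(sin Δλ cos φ₁, −cos φ₂ sin φ₁ + sin φ₂ cos φ₁ cos Δλ) = 308.64°
Δθ = θ₂ − θ₁ = +17.5°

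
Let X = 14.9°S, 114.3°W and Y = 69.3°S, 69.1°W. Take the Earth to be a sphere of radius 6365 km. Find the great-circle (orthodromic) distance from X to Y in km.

6803 km

cos σ = sin φ₁ sin φ₂ + cos φ₁ cos φ₂ cos Δλ
      = sin(-14.90°)sin(-69.30°) + cos(-14.90°)cos(-69.30°)cos(45.20°) = 0.4812
σ = 61.234° → d = Rσ = 6365·1.06874 = 6803 km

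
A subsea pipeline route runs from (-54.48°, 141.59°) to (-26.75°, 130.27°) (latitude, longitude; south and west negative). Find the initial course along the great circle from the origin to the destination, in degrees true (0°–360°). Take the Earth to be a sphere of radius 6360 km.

338.8°

N = sin Δλ·cos φ₂ = -0.1753;  D = cos φ₁ sin φ₂ − sin φ₁ cos φ₂ cos Δλ = +0.4512
initial course = atan2(N, D) = 338.77°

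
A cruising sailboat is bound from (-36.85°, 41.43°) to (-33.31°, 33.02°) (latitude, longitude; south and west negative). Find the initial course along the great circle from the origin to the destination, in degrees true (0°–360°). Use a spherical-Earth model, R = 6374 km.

294.8°

N = sin Δλ·cos φ₂ = -0.1222;  D = cos φ₁ sin φ₂ − sin φ₁ cos φ₂ cos Δλ = +0.0564
initial course = atan2(N, D) = 294.75°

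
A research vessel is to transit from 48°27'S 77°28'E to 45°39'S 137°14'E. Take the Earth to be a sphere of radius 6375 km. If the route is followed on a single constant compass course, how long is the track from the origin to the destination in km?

4540 km

Δψ = ln[tan(π/4+φ₂/2)/tan(π/4+φ₁/2)] = +0.0717;  Δφ = +0.0489 rad,  Δλ = +1.0431 rad
q = Δφ/Δψ = 0.6811
d = R·√(Δφ² + q²Δλ²) = 6375·0.71219 = 4540 km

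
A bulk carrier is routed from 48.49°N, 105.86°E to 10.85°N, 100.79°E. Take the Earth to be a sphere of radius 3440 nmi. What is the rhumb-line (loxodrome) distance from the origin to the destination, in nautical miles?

2274 nmi

Rhumb course C = atan2(Δλ, Δψ) with Δψ = ln[tan(π/4+φ₂/2)/tan(π/4+φ₁/2)] = -0.7798, Δλ = -0.0885 → C = 186.47°
d = R·|Δφ| / |cos C| = 3440·0.65694 / 0.99362 = 2274 nmi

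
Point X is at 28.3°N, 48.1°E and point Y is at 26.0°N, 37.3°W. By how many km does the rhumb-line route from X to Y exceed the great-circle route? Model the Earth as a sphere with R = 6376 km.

196 km

Great circle: cos σ = sin φ₁ sin φ₂ + cos φ₁ cos φ₂ cos Δλ,  σ = 1.2961 rad → d_gc = 8263.7 km
Rhumb line: Δψ = -0.0451, q = Δφ/Δψ = 0.8897, d_rh = R√(Δφ²+q²Δλ²) = 8459.4 km
Excess = 8459.4 − 8263.7 = 195.7 ≈ 196 km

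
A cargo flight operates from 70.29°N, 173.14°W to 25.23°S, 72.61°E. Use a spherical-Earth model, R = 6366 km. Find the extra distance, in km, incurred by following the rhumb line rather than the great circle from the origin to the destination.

777 km

Great circle: cos σ = sin φ₁ sin φ₂ + cos φ₁ cos φ₂ cos Δλ,  σ = 2.1254 rad → d_gc = 13530.1 km
Rhumb line: Δψ = -2.2056, q = Δφ/Δψ = 0.7559, d_rh = R√(Δφ²+q²Δλ²) = 14307.3 km
Excess = 14307.3 − 13530.1 = 777.2 ≈ 777 km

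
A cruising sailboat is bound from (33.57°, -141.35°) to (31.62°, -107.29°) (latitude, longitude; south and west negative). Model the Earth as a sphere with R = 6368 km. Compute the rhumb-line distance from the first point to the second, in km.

Rhumb course C = atan2(Δλ, Δψ) with Δψ = ln[tan(π/4+φ₂/2)/tan(π/4+φ₁/2)] = -0.0404, Δλ = +0.5945 → C = 93.89°
d = R·|Δφ| / |cos C| = 6368·0.03403 / 0.06780 = 3196 km

3196 km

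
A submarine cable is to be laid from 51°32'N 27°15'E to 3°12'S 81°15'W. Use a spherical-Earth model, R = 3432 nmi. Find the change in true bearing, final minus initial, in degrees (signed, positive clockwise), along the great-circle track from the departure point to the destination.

-65.3°

Initial bearing θ₁ = atan2(sin Δλ cos φ₂, cos φ₁ sin φ₂ − sin φ₁ cos φ₂ cos Δλ) = 282.70°
Final bearing θ₂ = (initial bearing from the destination back to the start) + 180° = 217.43°
Δθ = θ₂ − θ₁ = -65.3°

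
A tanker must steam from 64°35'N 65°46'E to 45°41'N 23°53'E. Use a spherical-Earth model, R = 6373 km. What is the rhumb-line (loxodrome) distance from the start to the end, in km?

3344 km

Δψ = ln[tan(π/4+φ₂/2)/tan(π/4+φ₁/2)] = -0.5910;  Δφ = -0.3299 rad,  Δλ = -0.7310 rad
q = Δφ/Δψ = 0.5581
d = R·√(Δφ² + q²Δλ²) = 6373·0.52466 = 3344 km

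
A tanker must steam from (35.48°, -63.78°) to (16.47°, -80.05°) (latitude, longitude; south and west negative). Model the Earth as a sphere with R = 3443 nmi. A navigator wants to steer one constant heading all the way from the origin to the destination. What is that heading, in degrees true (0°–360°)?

217.4°

Meridional parts: M(φ₁)=+0.6631, M(φ₂)=+0.2915 → ΔM = -0.3716;  Δλ = -0.2840 rad
tan C = Δλ / ΔM = +0.7642 → C = 217.39°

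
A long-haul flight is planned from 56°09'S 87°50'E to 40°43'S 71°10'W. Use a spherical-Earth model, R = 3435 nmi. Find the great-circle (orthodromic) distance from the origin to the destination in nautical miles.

4887 nmi

Haversine: a = sin²(Δφ/2)+cos φ₁ cos φ₂ sin²(Δλ/2) = 0.42620;  σ = 2·atan2(√a,√(1−a))
σ = 81.512° → d = Rσ = 3435·1.42265 = 4887 nmi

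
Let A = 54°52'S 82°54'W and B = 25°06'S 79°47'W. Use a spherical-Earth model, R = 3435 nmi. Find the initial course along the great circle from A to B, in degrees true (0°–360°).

θ = atan2( sin Δλ·cos φ₂ ,  cos φ₁ sin φ₂ − sin φ₁ cos φ₂ cos Δλ )
  = atan2(+0.0492, +0.4954) = 5.68°

5.7°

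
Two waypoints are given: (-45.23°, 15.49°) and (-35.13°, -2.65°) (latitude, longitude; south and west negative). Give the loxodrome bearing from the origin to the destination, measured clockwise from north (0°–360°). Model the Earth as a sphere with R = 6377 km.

306.2°

Meridional parts: M(φ₁)=-0.8871, M(φ₂)=-0.6556 → ΔM = +0.2315;  Δλ = -0.3166 rad
tan C = Δλ / ΔM = -1.3679 → C = 306.17°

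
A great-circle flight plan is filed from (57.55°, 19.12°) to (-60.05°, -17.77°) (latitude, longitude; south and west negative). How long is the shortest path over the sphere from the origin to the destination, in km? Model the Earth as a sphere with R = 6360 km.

cos σ = sin φ₁ sin φ₂ + cos φ₁ cos φ₂ cos Δλ
      = sin(57.55°)sin(-60.05°) + cos(57.55°)cos(-60.05°)cos(-36.89°) = -0.5169
σ = 121.126° → d = Rσ = 6360·2.11405 = 13445 km

13445 km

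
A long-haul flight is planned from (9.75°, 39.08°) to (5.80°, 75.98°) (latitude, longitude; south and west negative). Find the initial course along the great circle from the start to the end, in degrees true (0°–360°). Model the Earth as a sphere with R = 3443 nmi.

θ = atan2( sin Δλ·cos φ₂ ,  cos φ₁ sin φ₂ − sin φ₁ cos φ₂ cos Δλ )
  = atan2(+0.5973, -0.0351) = 93.37°

93.4°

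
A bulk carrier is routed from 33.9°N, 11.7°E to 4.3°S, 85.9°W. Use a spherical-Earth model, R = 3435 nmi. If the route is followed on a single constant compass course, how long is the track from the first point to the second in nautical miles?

Δψ = ln[tan(π/4+φ₂/2)/tan(π/4+φ₁/2)] = -0.7047;  Δφ = -0.6667 rad,  Δλ = -1.7034 rad
q = Δφ/Δψ = 0.9461
d = R·√(Δφ² + q²Δλ²) = 3435·1.74414 = 5991 nmi

5991 nmi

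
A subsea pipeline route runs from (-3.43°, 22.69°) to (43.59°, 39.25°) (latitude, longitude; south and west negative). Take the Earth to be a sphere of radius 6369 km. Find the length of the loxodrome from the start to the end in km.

Rhumb course C = atan2(Δλ, Δψ) with Δψ = ln[tan(π/4+φ₂/2)/tan(π/4+φ₁/2)] = +0.9069, Δλ = +0.2890 → C = 17.68°
d = R·|Δφ| / |cos C| = 6369·0.82065 / 0.95278 = 5486 km

5486 km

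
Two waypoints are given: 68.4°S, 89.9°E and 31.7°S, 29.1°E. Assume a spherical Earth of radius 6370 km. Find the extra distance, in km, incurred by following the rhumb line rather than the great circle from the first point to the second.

Great circle: cos σ = sin φ₁ sin φ₂ + cos φ₁ cos φ₂ cos Δλ,  σ = 0.8745 rad → d_gc = 5570.6 km
Rhumb line: Δψ = +1.0729, q = Δφ/Δψ = 0.5970, d_rh = R√(Δφ²+q²Δλ²) = 5738.9 km
Excess = 5738.9 − 5570.6 = 168.3 ≈ 168 km

168 km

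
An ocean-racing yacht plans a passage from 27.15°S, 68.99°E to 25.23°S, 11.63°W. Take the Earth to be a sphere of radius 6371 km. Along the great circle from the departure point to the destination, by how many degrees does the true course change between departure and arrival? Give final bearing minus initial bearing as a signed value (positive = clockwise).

Initial bearing θ₁ = atan2(sin Δλ cos φ₂, cos φ₁ sin φ₂ − sin φ₁ cos φ₂ cos Δλ) = 250.73°
Final bearing θ₂ = (initial bearing from the destination back to the start) + 180° = 291.79°
Δθ = θ₂ − θ₁ = +41.1°

+41.1°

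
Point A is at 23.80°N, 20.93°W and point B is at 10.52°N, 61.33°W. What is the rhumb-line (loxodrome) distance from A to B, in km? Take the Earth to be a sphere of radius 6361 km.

4521 km

Rhumb course C = atan2(Δλ, Δψ) with Δψ = ln[tan(π/4+φ₂/2)/tan(π/4+φ₁/2)] = -0.2432, Δλ = -0.7051 → C = 250.97°
d = R·|Δφ| / |cos C| = 6361·0.23178 / 0.32609 = 4521 km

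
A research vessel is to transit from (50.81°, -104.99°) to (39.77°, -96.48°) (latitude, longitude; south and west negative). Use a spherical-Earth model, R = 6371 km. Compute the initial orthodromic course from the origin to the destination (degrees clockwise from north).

148.4°

N = sin Δλ·cos φ₂ = +0.1137;  D = cos φ₁ sin φ₂ − sin φ₁ cos φ₂ cos Δλ = -0.1849
initial course = atan2(N, D) = 148.41°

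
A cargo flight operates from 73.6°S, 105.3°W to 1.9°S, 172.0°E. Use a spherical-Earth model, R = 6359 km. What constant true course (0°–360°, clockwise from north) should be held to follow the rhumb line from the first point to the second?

322.8°

Δψ = ln[tan(π/4+φ₂/2)/tan(π/4+φ₁/2)] = +1.9041
Δλ = -1.4434 rad (taken the short way round)
course = atan2(Δλ, Δψ) = 322.84°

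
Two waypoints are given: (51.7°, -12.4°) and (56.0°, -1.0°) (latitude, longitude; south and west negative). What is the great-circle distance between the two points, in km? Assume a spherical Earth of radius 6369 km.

886 km

Haversine: a = sin²(Δφ/2)+cos φ₁ cos φ₂ sin²(Δλ/2) = 0.00483;  σ = 2·atan2(√a,√(1−a))
σ = 7.967° → d = Rσ = 6369·0.13905 = 886 km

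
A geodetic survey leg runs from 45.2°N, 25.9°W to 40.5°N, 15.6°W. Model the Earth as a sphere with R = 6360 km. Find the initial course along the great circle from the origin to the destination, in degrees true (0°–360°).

118.3°

θ = atan2( sin Δλ·cos φ₂ ,  cos φ₁ sin φ₂ − sin φ₁ cos φ₂ cos Δλ )
  = atan2(+0.1360, -0.0732) = 118.31°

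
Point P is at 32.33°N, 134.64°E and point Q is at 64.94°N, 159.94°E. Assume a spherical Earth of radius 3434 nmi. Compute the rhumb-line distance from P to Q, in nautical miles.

Rhumb course C = atan2(Δλ, Δψ) with Δψ = ln[tan(π/4+φ₂/2)/tan(π/4+φ₁/2)] = +0.9071, Δλ = +0.4416 → C = 25.96°
d = R·|Δφ| / |cos C| = 3434·0.56915 / 0.89914 = 2174 nmi

2174 nmi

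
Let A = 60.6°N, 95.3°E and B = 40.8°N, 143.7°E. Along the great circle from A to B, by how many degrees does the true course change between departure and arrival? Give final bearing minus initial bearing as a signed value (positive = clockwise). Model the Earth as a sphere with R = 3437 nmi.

At departure: θ₁ = atan2(sin Δλ cos φ₂, cos φ₁ sin φ₂ − sin φ₁ cos φ₂ cos Δλ) = 101.69°
At arrival: θ₂ = atan2(sin Δλ cos φ₁, −cos φ₂ sin φ₁ + sin φ₂ cos φ₁ cos Δλ) = 140.58°
Δθ = θ₂ − θ₁ = +38.9°

+38.9°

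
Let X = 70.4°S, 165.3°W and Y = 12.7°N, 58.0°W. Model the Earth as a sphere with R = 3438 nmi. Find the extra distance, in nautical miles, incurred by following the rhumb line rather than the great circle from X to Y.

400 nmi

Great circle: cos σ = sin φ₁ sin φ₂ + cos φ₁ cos φ₂ cos Δλ,  σ = 1.8801 rad → d_gc = 6463.9 nmi
Rhumb line: Δψ = +1.9795, q = Δφ/Δψ = 0.7327, d_rh = R√(Δφ²+q²Δλ²) = 6864.2 nmi
Excess = 6864.2 − 6463.9 = 400.3 ≈ 400 nmi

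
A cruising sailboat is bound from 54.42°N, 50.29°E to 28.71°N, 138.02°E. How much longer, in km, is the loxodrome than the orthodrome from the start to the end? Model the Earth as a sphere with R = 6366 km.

379 km

Great circle: cos σ = sin φ₁ sin φ₂ + cos φ₁ cos φ₂ cos Δλ,  σ = 1.1474 rad → d_gc = 7304.0 km
Rhumb line: Δψ = -0.6132, q = Δφ/Δψ = 0.7317, d_rh = R√(Δφ²+q²Δλ²) = 7683.3 km
Excess = 7683.3 − 7304.0 = 379.3 ≈ 379 km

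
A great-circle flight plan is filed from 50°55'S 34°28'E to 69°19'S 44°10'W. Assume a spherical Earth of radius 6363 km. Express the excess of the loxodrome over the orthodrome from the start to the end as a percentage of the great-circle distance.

6.4%

Great circle: σ = 0.6918 rad → d_gc = Rσ = 4402.1 km
Rhumb: Δφ = -0.3211, Δλ = -1.3724, Δψ = -0.6653, q = Δφ/Δψ = 0.4827 → d_rh = R√(Δφ²+q²Δλ²) = 4684.5 km
Excess = (4684.5 − 4402.1) / 4402.1 = 282.4 / 4402.1 = 6.42% ≈ 6.4%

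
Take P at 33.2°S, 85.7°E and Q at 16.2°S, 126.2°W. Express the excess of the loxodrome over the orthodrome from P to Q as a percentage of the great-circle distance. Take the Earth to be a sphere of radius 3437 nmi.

Great circle: σ = 2.1287 rad → d_gc = Rσ = 7316.4 nmi
Rhumb: Δφ = +0.2967, Δλ = +2.5848, Δψ = +0.3283, q = Δφ/Δψ = 0.9037 → d_rh = R√(Δφ²+q²Δλ²) = 8093.4 nmi
Excess = (8093.4 − 7316.4) / 7316.4 = 777.0 / 7316.4 = 10.62% ≈ 10.6%

10.6%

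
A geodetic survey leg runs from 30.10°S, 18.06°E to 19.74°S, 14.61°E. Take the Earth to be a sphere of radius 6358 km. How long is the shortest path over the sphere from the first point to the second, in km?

1201 km

cos σ = sin φ₁ sin φ₂ + cos φ₁ cos φ₂ cos Δλ
      = sin(-30.10°)sin(-19.74°) + cos(-30.10°)cos(-19.74°)cos(-3.45°) = 0.9822
σ = 10.820° → d = Rσ = 6358·0.18885 = 1201 km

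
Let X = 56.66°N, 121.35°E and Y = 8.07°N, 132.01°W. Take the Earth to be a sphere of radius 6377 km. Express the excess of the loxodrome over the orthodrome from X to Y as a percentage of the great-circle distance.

6.1%

Great circle: σ = 1.6094 rad → d_gc = Rσ = 10262.8 km
Rhumb: Δφ = -0.8481, Δλ = +1.8612, Δψ = -1.0645, q = Δφ/Δψ = 0.7967 → d_rh = R√(Δφ²+q²Δλ²) = 10892.9 km
Excess = (10892.9 − 10262.8) / 10262.8 = 630.1 / 10262.8 = 6.14% ≈ 6.1%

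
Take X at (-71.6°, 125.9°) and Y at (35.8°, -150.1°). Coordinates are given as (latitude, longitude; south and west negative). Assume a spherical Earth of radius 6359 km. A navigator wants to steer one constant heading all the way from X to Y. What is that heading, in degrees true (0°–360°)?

30.5°

Meridional parts: M(φ₁)=-1.8204, M(φ₂)=+0.6700 → ΔM = +2.4903;  Δλ = +1.4661 rad
tan C = Δλ / ΔM = +0.5887 → C = 30.49°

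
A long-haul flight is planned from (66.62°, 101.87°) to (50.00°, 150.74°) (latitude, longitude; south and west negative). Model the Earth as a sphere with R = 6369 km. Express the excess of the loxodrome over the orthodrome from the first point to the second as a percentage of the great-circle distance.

Great circle: σ = 0.5137 rad → d_gc = Rσ = 3271.8 km
Rhumb: Δφ = -0.2901, Δλ = +0.8529, Δψ = -0.5648, q = Δφ/Δψ = 0.5136 → d_rh = R√(Δφ²+q²Δλ²) = 3346.2 km
Excess = (3346.2 − 3271.8) / 3271.8 = 74.4 / 3271.8 = 2.27% ≈ 2.3%

2.3%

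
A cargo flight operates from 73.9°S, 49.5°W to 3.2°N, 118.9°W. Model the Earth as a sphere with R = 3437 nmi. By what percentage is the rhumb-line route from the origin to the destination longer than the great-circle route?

Great circle: σ = 1.5270 rad → d_gc = Rσ = 5248.3 nmi
Rhumb: Δφ = +1.3456, Δλ = -1.2113, Δψ = +2.0118, q = Δφ/Δψ = 0.6689 → d_rh = R√(Δφ²+q²Δλ²) = 5398.6 nmi
Excess = (5398.6 − 5248.3) / 5248.3 = 150.3 / 5248.3 = 2.86% ≈ 2.9%

2.9%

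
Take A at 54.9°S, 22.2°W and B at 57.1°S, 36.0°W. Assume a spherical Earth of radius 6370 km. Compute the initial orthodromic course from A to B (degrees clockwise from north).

248.4°

θ = atan2( sin Δλ·cos φ₂ ,  cos φ₁ sin φ₂ − sin φ₁ cos φ₂ cos Δλ )
  = atan2(-0.1296, -0.0512) = 248.43°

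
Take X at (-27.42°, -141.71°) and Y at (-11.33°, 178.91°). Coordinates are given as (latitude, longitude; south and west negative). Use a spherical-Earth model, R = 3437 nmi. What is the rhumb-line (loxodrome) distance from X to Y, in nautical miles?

Δψ = ln[tan(π/4+φ₂/2)/tan(π/4+φ₁/2)] = +0.2989;  Δφ = +0.2808 rad,  Δλ = -0.6873 rad
q = Δφ/Δψ = 0.9395
d = R·√(Δφ² + q²Δλ²) = 3437·0.70414 = 2420 nmi

2420 nmi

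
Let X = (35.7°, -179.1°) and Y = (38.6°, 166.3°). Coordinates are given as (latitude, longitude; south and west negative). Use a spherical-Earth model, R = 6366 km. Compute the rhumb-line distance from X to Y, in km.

1332 km

Δψ = ln[tan(π/4+φ₂/2)/tan(π/4+φ₁/2)] = +0.0635;  Δφ = +0.0506 rad,  Δλ = -0.2548 rad
q = Δφ/Δψ = 0.7969
d = R·√(Δφ² + q²Δλ²) = 6366·0.20927 = 1332 km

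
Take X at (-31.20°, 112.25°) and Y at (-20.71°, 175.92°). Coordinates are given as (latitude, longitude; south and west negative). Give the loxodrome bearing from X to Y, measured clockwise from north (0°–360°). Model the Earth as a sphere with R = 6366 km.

79.6°

Δψ = ln[tan(π/4+φ₂/2)/tan(π/4+φ₁/2)] = +0.2040
Δλ = +1.1113 rad (taken the short way round)
course = atan2(Δλ, Δψ) = 79.60°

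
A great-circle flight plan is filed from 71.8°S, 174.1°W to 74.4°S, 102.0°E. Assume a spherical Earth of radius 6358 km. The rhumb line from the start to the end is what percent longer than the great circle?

8.8%

Great circle: σ = 0.3926 rad → d_gc = Rσ = 2496.4 km
Rhumb: Δφ = -0.0454, Δλ = -1.4643, Δψ = -0.1564, q = Δφ/Δψ = 0.2901 → d_rh = R√(Δφ²+q²Δλ²) = 2716.6 km
Excess = (2716.6 − 2496.4) / 2496.4 = 220.2 / 2496.4 = 8.82% ≈ 8.8%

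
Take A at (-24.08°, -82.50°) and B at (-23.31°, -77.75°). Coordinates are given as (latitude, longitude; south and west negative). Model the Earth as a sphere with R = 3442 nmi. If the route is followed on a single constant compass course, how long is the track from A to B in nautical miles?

265 nmi

Rhumb course C = atan2(Δλ, Δψ) with Δψ = ln[tan(π/4+φ₂/2)/tan(π/4+φ₁/2)] = +0.0147, Δλ = +0.0829 → C = 79.96°
d = R·|Δφ| / |cos C| = 3442·0.01344 / 0.17432 = 265 nmi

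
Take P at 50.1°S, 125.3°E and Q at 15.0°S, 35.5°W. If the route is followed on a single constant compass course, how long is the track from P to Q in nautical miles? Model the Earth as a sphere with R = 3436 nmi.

Rhumb course C = atan2(Δλ, Δψ) with Δψ = ln[tan(π/4+φ₂/2)/tan(π/4+φ₁/2)] = +0.7486, Δλ = -2.8065 → C = 284.93°
d = R·|Δφ| / |cos C| = 3436·0.61261 / 0.25771 = 8168 nmi

8168 nmi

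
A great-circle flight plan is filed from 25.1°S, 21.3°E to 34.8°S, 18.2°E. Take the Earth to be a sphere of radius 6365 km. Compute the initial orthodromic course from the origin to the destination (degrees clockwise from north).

θ = atan2( sin Δλ·cos φ₂ ,  cos φ₁ sin φ₂ − sin φ₁ cos φ₂ cos Δλ )
  = atan2(-0.0444, -0.1690) = 194.72°

194.7°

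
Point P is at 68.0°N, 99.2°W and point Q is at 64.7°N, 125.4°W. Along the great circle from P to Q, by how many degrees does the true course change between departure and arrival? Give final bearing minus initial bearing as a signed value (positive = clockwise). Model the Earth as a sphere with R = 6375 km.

Initial bearing θ₁ = atan2(sin Δλ cos φ₂, cos φ₁ sin φ₂ − sin φ₁ cos φ₂ cos Δλ) = 264.90°
Final bearing θ₂ = (initial bearing from the destination back to the start) + 180° = 240.82°
Δθ = θ₂ − θ₁ = -24.1°

-24.1°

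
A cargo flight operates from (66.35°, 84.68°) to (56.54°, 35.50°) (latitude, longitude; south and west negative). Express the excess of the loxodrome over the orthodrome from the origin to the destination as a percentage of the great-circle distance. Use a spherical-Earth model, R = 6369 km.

Great circle: σ = 0.4304 rad → d_gc = Rσ = 2741.5 km
Rhumb: Δφ = -0.1712, Δλ = -0.8584, Δψ = -0.3616, q = Δφ/Δψ = 0.4734 → d_rh = R√(Δφ²+q²Δλ²) = 2808.6 km
Excess = (2808.6 − 2741.5) / 2741.5 = 67.1 / 2741.5 = 2.448% ≈ 2.4%

2.4%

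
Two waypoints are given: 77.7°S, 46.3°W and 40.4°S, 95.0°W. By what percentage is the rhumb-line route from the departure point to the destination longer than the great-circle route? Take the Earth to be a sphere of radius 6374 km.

2.2%

Great circle: σ = 0.7373 rad → d_gc = Rσ = 4699.3 km
Rhumb: Δφ = +0.6510, Δλ = -0.8500, Δψ = +1.4559, q = Δφ/Δψ = 0.4472 → d_rh = R√(Δφ²+q²Δλ²) = 4804.9 km
Excess = (4804.9 − 4699.3) / 4699.3 = 105.6 / 4699.3 = 2.247% ≈ 2.2%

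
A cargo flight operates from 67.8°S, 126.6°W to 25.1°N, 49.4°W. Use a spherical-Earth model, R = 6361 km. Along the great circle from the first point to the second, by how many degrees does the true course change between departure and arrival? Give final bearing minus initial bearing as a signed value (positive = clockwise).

-45.7°

At departure: θ₁ = atan2(sin Δλ cos φ₂, cos φ₁ sin φ₂ − sin φ₁ cos φ₂ cos Δλ) = 68.60°
At arrival: θ₂ = atan2(sin Δλ cos φ₁, −cos φ₂ sin φ₁ + sin φ₂ cos φ₁ cos Δλ) = 22.86°
Δθ = θ₂ − θ₁ = -45.7°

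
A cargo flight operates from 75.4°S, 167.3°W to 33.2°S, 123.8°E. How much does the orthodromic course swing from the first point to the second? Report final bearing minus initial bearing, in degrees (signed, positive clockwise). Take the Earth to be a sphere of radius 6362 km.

+61.7°

At departure: θ₁ = atan2(sin Δλ cos φ₂, cos φ₁ sin φ₂ − sin φ₁ cos φ₂ cos Δλ) = 281.12°
At arrival: θ₂ = atan2(sin Δλ cos φ₁, −cos φ₂ sin φ₁ + sin φ₂ cos φ₁ cos Δλ) = 342.81°
Δθ = θ₂ − θ₁ = +61.7°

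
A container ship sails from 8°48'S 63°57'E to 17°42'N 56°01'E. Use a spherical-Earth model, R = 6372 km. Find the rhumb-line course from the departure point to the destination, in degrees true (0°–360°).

343.5°

Meridional parts: M(φ₁)=-0.1542, M(φ₂)=+0.3140 → ΔM = +0.4682;  Δλ = -0.1385 rad
tan C = Δλ / ΔM = -0.2958 → C = 343.52°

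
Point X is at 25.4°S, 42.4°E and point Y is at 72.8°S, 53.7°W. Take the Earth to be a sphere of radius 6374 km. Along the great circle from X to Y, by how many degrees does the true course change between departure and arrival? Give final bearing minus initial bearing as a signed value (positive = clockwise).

+85.1°

At departure: θ₁ = atan2(sin Δλ cos φ₂, cos φ₁ sin φ₂ − sin φ₁ cos φ₂ cos Δλ) = 198.55°
At arrival: θ₂ = atan2(sin Δλ cos φ₁, −cos φ₂ sin φ₁ + sin φ₂ cos φ₁ cos Δλ) = 283.67°
Δθ = θ₂ − θ₁ = +85.1°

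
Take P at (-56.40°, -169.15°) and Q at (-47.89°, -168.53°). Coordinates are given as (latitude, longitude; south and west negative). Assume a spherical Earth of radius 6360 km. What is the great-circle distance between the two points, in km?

Haversine: a = sin²(Δφ/2)+cos φ₁ cos φ₂ sin²(Δλ/2) = 0.00552;  σ = 2·atan2(√a,√(1−a))
σ = 8.518° → d = Rσ = 6360·0.14867 = 946 km

946 km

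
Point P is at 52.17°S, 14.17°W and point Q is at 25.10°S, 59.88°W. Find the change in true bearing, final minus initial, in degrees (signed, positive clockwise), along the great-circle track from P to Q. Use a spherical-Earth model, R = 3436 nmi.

At departure: θ₁ = atan2(sin Δλ cos φ₂, cos φ₁ sin φ₂ − sin φ₁ cos φ₂ cos Δλ) = 290.26°
At arrival: θ₂ = atan2(sin Δλ cos φ₁, −cos φ₂ sin φ₁ + sin φ₂ cos φ₁ cos Δλ) = 320.55°
Δθ = θ₂ − θ₁ = +30.3°

+30.3°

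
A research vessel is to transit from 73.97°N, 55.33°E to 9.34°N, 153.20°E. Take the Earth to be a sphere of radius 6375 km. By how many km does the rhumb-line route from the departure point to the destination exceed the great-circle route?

Great circle: cos σ = sin φ₁ sin φ₂ + cos φ₁ cos φ₂ cos Δλ,  σ = 1.4518 rad → d_gc = 9255.5 km
Rhumb line: Δψ = -1.7966, q = Δφ/Δψ = 0.6278, d_rh = R√(Δφ²+q²Δλ²) = 9922.5 km
Excess = 9922.5 − 9255.5 = 667.0 ≈ 667 km

667 km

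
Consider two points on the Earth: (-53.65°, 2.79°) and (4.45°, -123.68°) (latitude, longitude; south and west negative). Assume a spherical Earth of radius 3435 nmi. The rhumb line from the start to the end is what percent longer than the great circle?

6.9%

Great circle: σ = 1.9974 rad → d_gc = Rσ = 6860.9 nmi
Rhumb: Δφ = +1.0140, Δλ = -2.2073, Δψ = +1.1916, q = Δφ/Δψ = 0.8510 → d_rh = R√(Δφ²+q²Δλ²) = 7332.6 nmi
Excess = (7332.6 − 6860.9) / 6860.9 = 471.7 / 6860.9 = 6.88% ≈ 6.9%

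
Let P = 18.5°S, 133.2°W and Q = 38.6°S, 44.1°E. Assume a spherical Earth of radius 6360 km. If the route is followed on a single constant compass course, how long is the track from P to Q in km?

Rhumb course C = atan2(Δλ, Δψ) with Δψ = ln[tan(π/4+φ₂/2)/tan(π/4+φ₁/2)] = -0.4027, Δλ = +3.0945 → C = 97.41°
d = R·|Δφ| / |cos C| = 6360·0.35081 / 0.12904 = 17290 km

17290 km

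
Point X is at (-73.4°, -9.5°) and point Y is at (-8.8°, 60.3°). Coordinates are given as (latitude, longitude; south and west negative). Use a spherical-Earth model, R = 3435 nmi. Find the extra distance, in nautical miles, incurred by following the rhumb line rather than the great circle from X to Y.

152 nmi

Great circle: cos σ = sin φ₁ sin φ₂ + cos φ₁ cos φ₂ cos Δλ,  σ = 1.3242 rad → d_gc = 4548.7 nmi
Rhumb line: Δψ = +1.7707, q = Δφ/Δψ = 0.6367, d_rh = R√(Δφ²+q²Δλ²) = 4700.9 nmi
Excess = 4700.9 − 4548.7 = 152.2 ≈ 152 nmi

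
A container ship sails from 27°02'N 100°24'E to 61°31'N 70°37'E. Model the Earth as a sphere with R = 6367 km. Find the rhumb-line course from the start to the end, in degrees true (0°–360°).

Meridional parts: M(φ₁)=+0.4904, M(φ₂)=+1.3712 → ΔM = +0.8808;  Δλ = -0.5198 rad
tan C = Δλ / ΔM = -0.5902 → C = 329.45°

329.5°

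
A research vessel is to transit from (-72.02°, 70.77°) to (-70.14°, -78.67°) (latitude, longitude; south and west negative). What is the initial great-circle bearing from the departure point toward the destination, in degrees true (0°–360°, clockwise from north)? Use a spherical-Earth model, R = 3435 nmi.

N = sin Δλ·cos φ₂ = -0.1727;  D = cos φ₁ sin φ₂ − sin φ₁ cos φ₂ cos Δλ = -0.5686
initial course = atan2(N, D) = 196.90°

196.9°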